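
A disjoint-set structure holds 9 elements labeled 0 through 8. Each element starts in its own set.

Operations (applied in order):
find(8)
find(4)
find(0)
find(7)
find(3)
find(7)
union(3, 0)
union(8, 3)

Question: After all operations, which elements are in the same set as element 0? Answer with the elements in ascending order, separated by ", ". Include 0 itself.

Step 1: find(8) -> no change; set of 8 is {8}
Step 2: find(4) -> no change; set of 4 is {4}
Step 3: find(0) -> no change; set of 0 is {0}
Step 4: find(7) -> no change; set of 7 is {7}
Step 5: find(3) -> no change; set of 3 is {3}
Step 6: find(7) -> no change; set of 7 is {7}
Step 7: union(3, 0) -> merged; set of 3 now {0, 3}
Step 8: union(8, 3) -> merged; set of 8 now {0, 3, 8}
Component of 0: {0, 3, 8}

Answer: 0, 3, 8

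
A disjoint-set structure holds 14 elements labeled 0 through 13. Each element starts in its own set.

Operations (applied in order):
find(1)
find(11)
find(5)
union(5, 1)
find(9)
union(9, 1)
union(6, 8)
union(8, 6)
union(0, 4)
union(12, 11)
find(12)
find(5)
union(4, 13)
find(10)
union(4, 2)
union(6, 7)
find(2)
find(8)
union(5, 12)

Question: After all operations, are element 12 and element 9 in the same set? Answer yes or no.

Step 1: find(1) -> no change; set of 1 is {1}
Step 2: find(11) -> no change; set of 11 is {11}
Step 3: find(5) -> no change; set of 5 is {5}
Step 4: union(5, 1) -> merged; set of 5 now {1, 5}
Step 5: find(9) -> no change; set of 9 is {9}
Step 6: union(9, 1) -> merged; set of 9 now {1, 5, 9}
Step 7: union(6, 8) -> merged; set of 6 now {6, 8}
Step 8: union(8, 6) -> already same set; set of 8 now {6, 8}
Step 9: union(0, 4) -> merged; set of 0 now {0, 4}
Step 10: union(12, 11) -> merged; set of 12 now {11, 12}
Step 11: find(12) -> no change; set of 12 is {11, 12}
Step 12: find(5) -> no change; set of 5 is {1, 5, 9}
Step 13: union(4, 13) -> merged; set of 4 now {0, 4, 13}
Step 14: find(10) -> no change; set of 10 is {10}
Step 15: union(4, 2) -> merged; set of 4 now {0, 2, 4, 13}
Step 16: union(6, 7) -> merged; set of 6 now {6, 7, 8}
Step 17: find(2) -> no change; set of 2 is {0, 2, 4, 13}
Step 18: find(8) -> no change; set of 8 is {6, 7, 8}
Step 19: union(5, 12) -> merged; set of 5 now {1, 5, 9, 11, 12}
Set of 12: {1, 5, 9, 11, 12}; 9 is a member.

Answer: yes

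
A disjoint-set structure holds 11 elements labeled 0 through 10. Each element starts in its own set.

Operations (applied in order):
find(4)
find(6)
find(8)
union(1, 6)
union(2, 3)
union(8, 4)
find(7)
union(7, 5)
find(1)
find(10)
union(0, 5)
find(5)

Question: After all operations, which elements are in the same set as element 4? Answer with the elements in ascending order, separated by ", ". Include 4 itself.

Answer: 4, 8

Derivation:
Step 1: find(4) -> no change; set of 4 is {4}
Step 2: find(6) -> no change; set of 6 is {6}
Step 3: find(8) -> no change; set of 8 is {8}
Step 4: union(1, 6) -> merged; set of 1 now {1, 6}
Step 5: union(2, 3) -> merged; set of 2 now {2, 3}
Step 6: union(8, 4) -> merged; set of 8 now {4, 8}
Step 7: find(7) -> no change; set of 7 is {7}
Step 8: union(7, 5) -> merged; set of 7 now {5, 7}
Step 9: find(1) -> no change; set of 1 is {1, 6}
Step 10: find(10) -> no change; set of 10 is {10}
Step 11: union(0, 5) -> merged; set of 0 now {0, 5, 7}
Step 12: find(5) -> no change; set of 5 is {0, 5, 7}
Component of 4: {4, 8}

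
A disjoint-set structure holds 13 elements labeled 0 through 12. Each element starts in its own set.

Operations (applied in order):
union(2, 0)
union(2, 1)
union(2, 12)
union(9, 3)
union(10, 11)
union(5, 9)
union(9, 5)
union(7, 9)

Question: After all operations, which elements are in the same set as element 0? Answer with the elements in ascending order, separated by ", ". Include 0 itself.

Answer: 0, 1, 2, 12

Derivation:
Step 1: union(2, 0) -> merged; set of 2 now {0, 2}
Step 2: union(2, 1) -> merged; set of 2 now {0, 1, 2}
Step 3: union(2, 12) -> merged; set of 2 now {0, 1, 2, 12}
Step 4: union(9, 3) -> merged; set of 9 now {3, 9}
Step 5: union(10, 11) -> merged; set of 10 now {10, 11}
Step 6: union(5, 9) -> merged; set of 5 now {3, 5, 9}
Step 7: union(9, 5) -> already same set; set of 9 now {3, 5, 9}
Step 8: union(7, 9) -> merged; set of 7 now {3, 5, 7, 9}
Component of 0: {0, 1, 2, 12}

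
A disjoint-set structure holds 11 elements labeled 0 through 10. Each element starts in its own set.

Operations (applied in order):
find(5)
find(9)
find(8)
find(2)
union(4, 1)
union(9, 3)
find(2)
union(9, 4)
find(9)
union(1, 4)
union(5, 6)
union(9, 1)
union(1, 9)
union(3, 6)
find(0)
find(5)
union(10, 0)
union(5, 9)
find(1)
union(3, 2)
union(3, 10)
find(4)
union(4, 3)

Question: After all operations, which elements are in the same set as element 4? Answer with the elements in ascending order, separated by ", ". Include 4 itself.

Step 1: find(5) -> no change; set of 5 is {5}
Step 2: find(9) -> no change; set of 9 is {9}
Step 3: find(8) -> no change; set of 8 is {8}
Step 4: find(2) -> no change; set of 2 is {2}
Step 5: union(4, 1) -> merged; set of 4 now {1, 4}
Step 6: union(9, 3) -> merged; set of 9 now {3, 9}
Step 7: find(2) -> no change; set of 2 is {2}
Step 8: union(9, 4) -> merged; set of 9 now {1, 3, 4, 9}
Step 9: find(9) -> no change; set of 9 is {1, 3, 4, 9}
Step 10: union(1, 4) -> already same set; set of 1 now {1, 3, 4, 9}
Step 11: union(5, 6) -> merged; set of 5 now {5, 6}
Step 12: union(9, 1) -> already same set; set of 9 now {1, 3, 4, 9}
Step 13: union(1, 9) -> already same set; set of 1 now {1, 3, 4, 9}
Step 14: union(3, 6) -> merged; set of 3 now {1, 3, 4, 5, 6, 9}
Step 15: find(0) -> no change; set of 0 is {0}
Step 16: find(5) -> no change; set of 5 is {1, 3, 4, 5, 6, 9}
Step 17: union(10, 0) -> merged; set of 10 now {0, 10}
Step 18: union(5, 9) -> already same set; set of 5 now {1, 3, 4, 5, 6, 9}
Step 19: find(1) -> no change; set of 1 is {1, 3, 4, 5, 6, 9}
Step 20: union(3, 2) -> merged; set of 3 now {1, 2, 3, 4, 5, 6, 9}
Step 21: union(3, 10) -> merged; set of 3 now {0, 1, 2, 3, 4, 5, 6, 9, 10}
Step 22: find(4) -> no change; set of 4 is {0, 1, 2, 3, 4, 5, 6, 9, 10}
Step 23: union(4, 3) -> already same set; set of 4 now {0, 1, 2, 3, 4, 5, 6, 9, 10}
Component of 4: {0, 1, 2, 3, 4, 5, 6, 9, 10}

Answer: 0, 1, 2, 3, 4, 5, 6, 9, 10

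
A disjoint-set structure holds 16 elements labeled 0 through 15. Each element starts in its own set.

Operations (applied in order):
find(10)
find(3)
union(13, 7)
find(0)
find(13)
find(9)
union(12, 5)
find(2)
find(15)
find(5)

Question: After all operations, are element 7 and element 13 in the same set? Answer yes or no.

Step 1: find(10) -> no change; set of 10 is {10}
Step 2: find(3) -> no change; set of 3 is {3}
Step 3: union(13, 7) -> merged; set of 13 now {7, 13}
Step 4: find(0) -> no change; set of 0 is {0}
Step 5: find(13) -> no change; set of 13 is {7, 13}
Step 6: find(9) -> no change; set of 9 is {9}
Step 7: union(12, 5) -> merged; set of 12 now {5, 12}
Step 8: find(2) -> no change; set of 2 is {2}
Step 9: find(15) -> no change; set of 15 is {15}
Step 10: find(5) -> no change; set of 5 is {5, 12}
Set of 7: {7, 13}; 13 is a member.

Answer: yes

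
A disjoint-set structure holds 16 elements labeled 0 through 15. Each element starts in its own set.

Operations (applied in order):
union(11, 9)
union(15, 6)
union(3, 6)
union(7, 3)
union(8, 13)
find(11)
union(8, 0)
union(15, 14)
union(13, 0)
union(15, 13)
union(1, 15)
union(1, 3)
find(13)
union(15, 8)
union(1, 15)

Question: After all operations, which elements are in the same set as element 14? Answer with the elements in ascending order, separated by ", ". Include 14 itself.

Step 1: union(11, 9) -> merged; set of 11 now {9, 11}
Step 2: union(15, 6) -> merged; set of 15 now {6, 15}
Step 3: union(3, 6) -> merged; set of 3 now {3, 6, 15}
Step 4: union(7, 3) -> merged; set of 7 now {3, 6, 7, 15}
Step 5: union(8, 13) -> merged; set of 8 now {8, 13}
Step 6: find(11) -> no change; set of 11 is {9, 11}
Step 7: union(8, 0) -> merged; set of 8 now {0, 8, 13}
Step 8: union(15, 14) -> merged; set of 15 now {3, 6, 7, 14, 15}
Step 9: union(13, 0) -> already same set; set of 13 now {0, 8, 13}
Step 10: union(15, 13) -> merged; set of 15 now {0, 3, 6, 7, 8, 13, 14, 15}
Step 11: union(1, 15) -> merged; set of 1 now {0, 1, 3, 6, 7, 8, 13, 14, 15}
Step 12: union(1, 3) -> already same set; set of 1 now {0, 1, 3, 6, 7, 8, 13, 14, 15}
Step 13: find(13) -> no change; set of 13 is {0, 1, 3, 6, 7, 8, 13, 14, 15}
Step 14: union(15, 8) -> already same set; set of 15 now {0, 1, 3, 6, 7, 8, 13, 14, 15}
Step 15: union(1, 15) -> already same set; set of 1 now {0, 1, 3, 6, 7, 8, 13, 14, 15}
Component of 14: {0, 1, 3, 6, 7, 8, 13, 14, 15}

Answer: 0, 1, 3, 6, 7, 8, 13, 14, 15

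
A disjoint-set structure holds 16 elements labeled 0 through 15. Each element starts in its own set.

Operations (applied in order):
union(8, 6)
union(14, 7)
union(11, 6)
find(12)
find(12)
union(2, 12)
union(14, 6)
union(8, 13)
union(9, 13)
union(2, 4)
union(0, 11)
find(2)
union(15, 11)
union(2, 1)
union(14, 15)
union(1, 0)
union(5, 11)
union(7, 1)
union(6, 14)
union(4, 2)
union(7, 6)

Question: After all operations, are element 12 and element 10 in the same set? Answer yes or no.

Answer: no

Derivation:
Step 1: union(8, 6) -> merged; set of 8 now {6, 8}
Step 2: union(14, 7) -> merged; set of 14 now {7, 14}
Step 3: union(11, 6) -> merged; set of 11 now {6, 8, 11}
Step 4: find(12) -> no change; set of 12 is {12}
Step 5: find(12) -> no change; set of 12 is {12}
Step 6: union(2, 12) -> merged; set of 2 now {2, 12}
Step 7: union(14, 6) -> merged; set of 14 now {6, 7, 8, 11, 14}
Step 8: union(8, 13) -> merged; set of 8 now {6, 7, 8, 11, 13, 14}
Step 9: union(9, 13) -> merged; set of 9 now {6, 7, 8, 9, 11, 13, 14}
Step 10: union(2, 4) -> merged; set of 2 now {2, 4, 12}
Step 11: union(0, 11) -> merged; set of 0 now {0, 6, 7, 8, 9, 11, 13, 14}
Step 12: find(2) -> no change; set of 2 is {2, 4, 12}
Step 13: union(15, 11) -> merged; set of 15 now {0, 6, 7, 8, 9, 11, 13, 14, 15}
Step 14: union(2, 1) -> merged; set of 2 now {1, 2, 4, 12}
Step 15: union(14, 15) -> already same set; set of 14 now {0, 6, 7, 8, 9, 11, 13, 14, 15}
Step 16: union(1, 0) -> merged; set of 1 now {0, 1, 2, 4, 6, 7, 8, 9, 11, 12, 13, 14, 15}
Step 17: union(5, 11) -> merged; set of 5 now {0, 1, 2, 4, 5, 6, 7, 8, 9, 11, 12, 13, 14, 15}
Step 18: union(7, 1) -> already same set; set of 7 now {0, 1, 2, 4, 5, 6, 7, 8, 9, 11, 12, 13, 14, 15}
Step 19: union(6, 14) -> already same set; set of 6 now {0, 1, 2, 4, 5, 6, 7, 8, 9, 11, 12, 13, 14, 15}
Step 20: union(4, 2) -> already same set; set of 4 now {0, 1, 2, 4, 5, 6, 7, 8, 9, 11, 12, 13, 14, 15}
Step 21: union(7, 6) -> already same set; set of 7 now {0, 1, 2, 4, 5, 6, 7, 8, 9, 11, 12, 13, 14, 15}
Set of 12: {0, 1, 2, 4, 5, 6, 7, 8, 9, 11, 12, 13, 14, 15}; 10 is not a member.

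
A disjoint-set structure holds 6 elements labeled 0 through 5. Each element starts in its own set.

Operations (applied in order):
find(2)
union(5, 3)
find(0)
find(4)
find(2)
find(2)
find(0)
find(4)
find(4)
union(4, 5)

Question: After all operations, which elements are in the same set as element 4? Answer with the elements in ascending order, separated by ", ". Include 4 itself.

Answer: 3, 4, 5

Derivation:
Step 1: find(2) -> no change; set of 2 is {2}
Step 2: union(5, 3) -> merged; set of 5 now {3, 5}
Step 3: find(0) -> no change; set of 0 is {0}
Step 4: find(4) -> no change; set of 4 is {4}
Step 5: find(2) -> no change; set of 2 is {2}
Step 6: find(2) -> no change; set of 2 is {2}
Step 7: find(0) -> no change; set of 0 is {0}
Step 8: find(4) -> no change; set of 4 is {4}
Step 9: find(4) -> no change; set of 4 is {4}
Step 10: union(4, 5) -> merged; set of 4 now {3, 4, 5}
Component of 4: {3, 4, 5}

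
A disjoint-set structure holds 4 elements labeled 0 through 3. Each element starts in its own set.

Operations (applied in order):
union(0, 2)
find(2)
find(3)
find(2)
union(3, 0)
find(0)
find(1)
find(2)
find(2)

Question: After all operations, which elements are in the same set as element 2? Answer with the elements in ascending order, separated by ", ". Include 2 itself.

Step 1: union(0, 2) -> merged; set of 0 now {0, 2}
Step 2: find(2) -> no change; set of 2 is {0, 2}
Step 3: find(3) -> no change; set of 3 is {3}
Step 4: find(2) -> no change; set of 2 is {0, 2}
Step 5: union(3, 0) -> merged; set of 3 now {0, 2, 3}
Step 6: find(0) -> no change; set of 0 is {0, 2, 3}
Step 7: find(1) -> no change; set of 1 is {1}
Step 8: find(2) -> no change; set of 2 is {0, 2, 3}
Step 9: find(2) -> no change; set of 2 is {0, 2, 3}
Component of 2: {0, 2, 3}

Answer: 0, 2, 3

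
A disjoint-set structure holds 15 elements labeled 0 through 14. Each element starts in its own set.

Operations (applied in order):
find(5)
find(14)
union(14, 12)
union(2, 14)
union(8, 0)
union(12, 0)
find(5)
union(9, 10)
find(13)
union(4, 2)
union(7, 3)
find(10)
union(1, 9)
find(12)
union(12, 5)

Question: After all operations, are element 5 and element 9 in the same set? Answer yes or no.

Step 1: find(5) -> no change; set of 5 is {5}
Step 2: find(14) -> no change; set of 14 is {14}
Step 3: union(14, 12) -> merged; set of 14 now {12, 14}
Step 4: union(2, 14) -> merged; set of 2 now {2, 12, 14}
Step 5: union(8, 0) -> merged; set of 8 now {0, 8}
Step 6: union(12, 0) -> merged; set of 12 now {0, 2, 8, 12, 14}
Step 7: find(5) -> no change; set of 5 is {5}
Step 8: union(9, 10) -> merged; set of 9 now {9, 10}
Step 9: find(13) -> no change; set of 13 is {13}
Step 10: union(4, 2) -> merged; set of 4 now {0, 2, 4, 8, 12, 14}
Step 11: union(7, 3) -> merged; set of 7 now {3, 7}
Step 12: find(10) -> no change; set of 10 is {9, 10}
Step 13: union(1, 9) -> merged; set of 1 now {1, 9, 10}
Step 14: find(12) -> no change; set of 12 is {0, 2, 4, 8, 12, 14}
Step 15: union(12, 5) -> merged; set of 12 now {0, 2, 4, 5, 8, 12, 14}
Set of 5: {0, 2, 4, 5, 8, 12, 14}; 9 is not a member.

Answer: no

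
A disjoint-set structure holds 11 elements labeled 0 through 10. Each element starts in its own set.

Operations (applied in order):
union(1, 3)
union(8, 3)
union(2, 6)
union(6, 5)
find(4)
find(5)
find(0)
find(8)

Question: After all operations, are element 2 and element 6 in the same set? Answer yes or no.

Step 1: union(1, 3) -> merged; set of 1 now {1, 3}
Step 2: union(8, 3) -> merged; set of 8 now {1, 3, 8}
Step 3: union(2, 6) -> merged; set of 2 now {2, 6}
Step 4: union(6, 5) -> merged; set of 6 now {2, 5, 6}
Step 5: find(4) -> no change; set of 4 is {4}
Step 6: find(5) -> no change; set of 5 is {2, 5, 6}
Step 7: find(0) -> no change; set of 0 is {0}
Step 8: find(8) -> no change; set of 8 is {1, 3, 8}
Set of 2: {2, 5, 6}; 6 is a member.

Answer: yes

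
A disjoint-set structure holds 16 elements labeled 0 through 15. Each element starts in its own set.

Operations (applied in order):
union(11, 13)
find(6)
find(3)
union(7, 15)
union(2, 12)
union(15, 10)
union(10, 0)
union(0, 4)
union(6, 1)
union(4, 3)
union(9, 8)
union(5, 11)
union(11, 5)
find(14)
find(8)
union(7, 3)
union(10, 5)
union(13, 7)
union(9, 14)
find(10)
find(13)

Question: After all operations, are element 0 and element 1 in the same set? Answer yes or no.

Answer: no

Derivation:
Step 1: union(11, 13) -> merged; set of 11 now {11, 13}
Step 2: find(6) -> no change; set of 6 is {6}
Step 3: find(3) -> no change; set of 3 is {3}
Step 4: union(7, 15) -> merged; set of 7 now {7, 15}
Step 5: union(2, 12) -> merged; set of 2 now {2, 12}
Step 6: union(15, 10) -> merged; set of 15 now {7, 10, 15}
Step 7: union(10, 0) -> merged; set of 10 now {0, 7, 10, 15}
Step 8: union(0, 4) -> merged; set of 0 now {0, 4, 7, 10, 15}
Step 9: union(6, 1) -> merged; set of 6 now {1, 6}
Step 10: union(4, 3) -> merged; set of 4 now {0, 3, 4, 7, 10, 15}
Step 11: union(9, 8) -> merged; set of 9 now {8, 9}
Step 12: union(5, 11) -> merged; set of 5 now {5, 11, 13}
Step 13: union(11, 5) -> already same set; set of 11 now {5, 11, 13}
Step 14: find(14) -> no change; set of 14 is {14}
Step 15: find(8) -> no change; set of 8 is {8, 9}
Step 16: union(7, 3) -> already same set; set of 7 now {0, 3, 4, 7, 10, 15}
Step 17: union(10, 5) -> merged; set of 10 now {0, 3, 4, 5, 7, 10, 11, 13, 15}
Step 18: union(13, 7) -> already same set; set of 13 now {0, 3, 4, 5, 7, 10, 11, 13, 15}
Step 19: union(9, 14) -> merged; set of 9 now {8, 9, 14}
Step 20: find(10) -> no change; set of 10 is {0, 3, 4, 5, 7, 10, 11, 13, 15}
Step 21: find(13) -> no change; set of 13 is {0, 3, 4, 5, 7, 10, 11, 13, 15}
Set of 0: {0, 3, 4, 5, 7, 10, 11, 13, 15}; 1 is not a member.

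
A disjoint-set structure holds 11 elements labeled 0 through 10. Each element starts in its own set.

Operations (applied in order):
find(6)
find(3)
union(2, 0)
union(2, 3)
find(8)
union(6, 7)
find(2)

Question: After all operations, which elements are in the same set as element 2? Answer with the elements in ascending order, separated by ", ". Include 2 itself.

Answer: 0, 2, 3

Derivation:
Step 1: find(6) -> no change; set of 6 is {6}
Step 2: find(3) -> no change; set of 3 is {3}
Step 3: union(2, 0) -> merged; set of 2 now {0, 2}
Step 4: union(2, 3) -> merged; set of 2 now {0, 2, 3}
Step 5: find(8) -> no change; set of 8 is {8}
Step 6: union(6, 7) -> merged; set of 6 now {6, 7}
Step 7: find(2) -> no change; set of 2 is {0, 2, 3}
Component of 2: {0, 2, 3}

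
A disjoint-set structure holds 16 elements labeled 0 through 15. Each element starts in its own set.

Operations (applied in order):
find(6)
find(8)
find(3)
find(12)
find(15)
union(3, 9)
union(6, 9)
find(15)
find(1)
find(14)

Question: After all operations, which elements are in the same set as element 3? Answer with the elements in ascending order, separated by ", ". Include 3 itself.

Step 1: find(6) -> no change; set of 6 is {6}
Step 2: find(8) -> no change; set of 8 is {8}
Step 3: find(3) -> no change; set of 3 is {3}
Step 4: find(12) -> no change; set of 12 is {12}
Step 5: find(15) -> no change; set of 15 is {15}
Step 6: union(3, 9) -> merged; set of 3 now {3, 9}
Step 7: union(6, 9) -> merged; set of 6 now {3, 6, 9}
Step 8: find(15) -> no change; set of 15 is {15}
Step 9: find(1) -> no change; set of 1 is {1}
Step 10: find(14) -> no change; set of 14 is {14}
Component of 3: {3, 6, 9}

Answer: 3, 6, 9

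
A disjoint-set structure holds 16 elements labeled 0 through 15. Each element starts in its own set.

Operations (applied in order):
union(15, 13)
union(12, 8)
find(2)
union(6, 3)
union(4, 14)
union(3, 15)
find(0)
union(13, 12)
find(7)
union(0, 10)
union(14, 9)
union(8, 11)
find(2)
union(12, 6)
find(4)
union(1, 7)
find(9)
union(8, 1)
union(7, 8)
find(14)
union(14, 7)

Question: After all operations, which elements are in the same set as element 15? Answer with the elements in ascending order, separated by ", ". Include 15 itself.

Answer: 1, 3, 4, 6, 7, 8, 9, 11, 12, 13, 14, 15

Derivation:
Step 1: union(15, 13) -> merged; set of 15 now {13, 15}
Step 2: union(12, 8) -> merged; set of 12 now {8, 12}
Step 3: find(2) -> no change; set of 2 is {2}
Step 4: union(6, 3) -> merged; set of 6 now {3, 6}
Step 5: union(4, 14) -> merged; set of 4 now {4, 14}
Step 6: union(3, 15) -> merged; set of 3 now {3, 6, 13, 15}
Step 7: find(0) -> no change; set of 0 is {0}
Step 8: union(13, 12) -> merged; set of 13 now {3, 6, 8, 12, 13, 15}
Step 9: find(7) -> no change; set of 7 is {7}
Step 10: union(0, 10) -> merged; set of 0 now {0, 10}
Step 11: union(14, 9) -> merged; set of 14 now {4, 9, 14}
Step 12: union(8, 11) -> merged; set of 8 now {3, 6, 8, 11, 12, 13, 15}
Step 13: find(2) -> no change; set of 2 is {2}
Step 14: union(12, 6) -> already same set; set of 12 now {3, 6, 8, 11, 12, 13, 15}
Step 15: find(4) -> no change; set of 4 is {4, 9, 14}
Step 16: union(1, 7) -> merged; set of 1 now {1, 7}
Step 17: find(9) -> no change; set of 9 is {4, 9, 14}
Step 18: union(8, 1) -> merged; set of 8 now {1, 3, 6, 7, 8, 11, 12, 13, 15}
Step 19: union(7, 8) -> already same set; set of 7 now {1, 3, 6, 7, 8, 11, 12, 13, 15}
Step 20: find(14) -> no change; set of 14 is {4, 9, 14}
Step 21: union(14, 7) -> merged; set of 14 now {1, 3, 4, 6, 7, 8, 9, 11, 12, 13, 14, 15}
Component of 15: {1, 3, 4, 6, 7, 8, 9, 11, 12, 13, 14, 15}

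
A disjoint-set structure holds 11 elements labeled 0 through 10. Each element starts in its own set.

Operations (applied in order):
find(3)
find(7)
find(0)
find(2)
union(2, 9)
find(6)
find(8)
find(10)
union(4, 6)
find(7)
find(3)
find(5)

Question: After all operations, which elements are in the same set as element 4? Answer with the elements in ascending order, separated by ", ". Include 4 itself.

Answer: 4, 6

Derivation:
Step 1: find(3) -> no change; set of 3 is {3}
Step 2: find(7) -> no change; set of 7 is {7}
Step 3: find(0) -> no change; set of 0 is {0}
Step 4: find(2) -> no change; set of 2 is {2}
Step 5: union(2, 9) -> merged; set of 2 now {2, 9}
Step 6: find(6) -> no change; set of 6 is {6}
Step 7: find(8) -> no change; set of 8 is {8}
Step 8: find(10) -> no change; set of 10 is {10}
Step 9: union(4, 6) -> merged; set of 4 now {4, 6}
Step 10: find(7) -> no change; set of 7 is {7}
Step 11: find(3) -> no change; set of 3 is {3}
Step 12: find(5) -> no change; set of 5 is {5}
Component of 4: {4, 6}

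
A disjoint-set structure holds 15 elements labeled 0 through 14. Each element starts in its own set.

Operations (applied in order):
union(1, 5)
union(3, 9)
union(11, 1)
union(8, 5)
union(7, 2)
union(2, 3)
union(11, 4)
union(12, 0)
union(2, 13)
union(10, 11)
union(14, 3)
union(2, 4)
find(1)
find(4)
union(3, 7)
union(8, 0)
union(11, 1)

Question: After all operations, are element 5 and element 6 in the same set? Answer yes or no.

Answer: no

Derivation:
Step 1: union(1, 5) -> merged; set of 1 now {1, 5}
Step 2: union(3, 9) -> merged; set of 3 now {3, 9}
Step 3: union(11, 1) -> merged; set of 11 now {1, 5, 11}
Step 4: union(8, 5) -> merged; set of 8 now {1, 5, 8, 11}
Step 5: union(7, 2) -> merged; set of 7 now {2, 7}
Step 6: union(2, 3) -> merged; set of 2 now {2, 3, 7, 9}
Step 7: union(11, 4) -> merged; set of 11 now {1, 4, 5, 8, 11}
Step 8: union(12, 0) -> merged; set of 12 now {0, 12}
Step 9: union(2, 13) -> merged; set of 2 now {2, 3, 7, 9, 13}
Step 10: union(10, 11) -> merged; set of 10 now {1, 4, 5, 8, 10, 11}
Step 11: union(14, 3) -> merged; set of 14 now {2, 3, 7, 9, 13, 14}
Step 12: union(2, 4) -> merged; set of 2 now {1, 2, 3, 4, 5, 7, 8, 9, 10, 11, 13, 14}
Step 13: find(1) -> no change; set of 1 is {1, 2, 3, 4, 5, 7, 8, 9, 10, 11, 13, 14}
Step 14: find(4) -> no change; set of 4 is {1, 2, 3, 4, 5, 7, 8, 9, 10, 11, 13, 14}
Step 15: union(3, 7) -> already same set; set of 3 now {1, 2, 3, 4, 5, 7, 8, 9, 10, 11, 13, 14}
Step 16: union(8, 0) -> merged; set of 8 now {0, 1, 2, 3, 4, 5, 7, 8, 9, 10, 11, 12, 13, 14}
Step 17: union(11, 1) -> already same set; set of 11 now {0, 1, 2, 3, 4, 5, 7, 8, 9, 10, 11, 12, 13, 14}
Set of 5: {0, 1, 2, 3, 4, 5, 7, 8, 9, 10, 11, 12, 13, 14}; 6 is not a member.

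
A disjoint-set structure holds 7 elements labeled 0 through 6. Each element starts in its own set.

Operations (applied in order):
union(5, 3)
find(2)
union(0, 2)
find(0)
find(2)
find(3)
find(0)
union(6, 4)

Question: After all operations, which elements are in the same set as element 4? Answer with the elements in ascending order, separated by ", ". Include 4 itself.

Answer: 4, 6

Derivation:
Step 1: union(5, 3) -> merged; set of 5 now {3, 5}
Step 2: find(2) -> no change; set of 2 is {2}
Step 3: union(0, 2) -> merged; set of 0 now {0, 2}
Step 4: find(0) -> no change; set of 0 is {0, 2}
Step 5: find(2) -> no change; set of 2 is {0, 2}
Step 6: find(3) -> no change; set of 3 is {3, 5}
Step 7: find(0) -> no change; set of 0 is {0, 2}
Step 8: union(6, 4) -> merged; set of 6 now {4, 6}
Component of 4: {4, 6}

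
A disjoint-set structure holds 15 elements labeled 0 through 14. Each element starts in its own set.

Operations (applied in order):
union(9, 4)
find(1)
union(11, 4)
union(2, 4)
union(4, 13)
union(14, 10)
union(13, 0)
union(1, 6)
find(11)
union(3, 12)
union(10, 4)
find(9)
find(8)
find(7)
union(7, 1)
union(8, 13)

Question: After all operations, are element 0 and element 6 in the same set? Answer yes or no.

Answer: no

Derivation:
Step 1: union(9, 4) -> merged; set of 9 now {4, 9}
Step 2: find(1) -> no change; set of 1 is {1}
Step 3: union(11, 4) -> merged; set of 11 now {4, 9, 11}
Step 4: union(2, 4) -> merged; set of 2 now {2, 4, 9, 11}
Step 5: union(4, 13) -> merged; set of 4 now {2, 4, 9, 11, 13}
Step 6: union(14, 10) -> merged; set of 14 now {10, 14}
Step 7: union(13, 0) -> merged; set of 13 now {0, 2, 4, 9, 11, 13}
Step 8: union(1, 6) -> merged; set of 1 now {1, 6}
Step 9: find(11) -> no change; set of 11 is {0, 2, 4, 9, 11, 13}
Step 10: union(3, 12) -> merged; set of 3 now {3, 12}
Step 11: union(10, 4) -> merged; set of 10 now {0, 2, 4, 9, 10, 11, 13, 14}
Step 12: find(9) -> no change; set of 9 is {0, 2, 4, 9, 10, 11, 13, 14}
Step 13: find(8) -> no change; set of 8 is {8}
Step 14: find(7) -> no change; set of 7 is {7}
Step 15: union(7, 1) -> merged; set of 7 now {1, 6, 7}
Step 16: union(8, 13) -> merged; set of 8 now {0, 2, 4, 8, 9, 10, 11, 13, 14}
Set of 0: {0, 2, 4, 8, 9, 10, 11, 13, 14}; 6 is not a member.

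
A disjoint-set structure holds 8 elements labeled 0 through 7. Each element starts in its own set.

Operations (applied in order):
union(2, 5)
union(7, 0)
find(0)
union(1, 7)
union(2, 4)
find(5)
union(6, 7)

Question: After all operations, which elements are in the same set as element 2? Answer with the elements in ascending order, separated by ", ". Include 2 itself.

Step 1: union(2, 5) -> merged; set of 2 now {2, 5}
Step 2: union(7, 0) -> merged; set of 7 now {0, 7}
Step 3: find(0) -> no change; set of 0 is {0, 7}
Step 4: union(1, 7) -> merged; set of 1 now {0, 1, 7}
Step 5: union(2, 4) -> merged; set of 2 now {2, 4, 5}
Step 6: find(5) -> no change; set of 5 is {2, 4, 5}
Step 7: union(6, 7) -> merged; set of 6 now {0, 1, 6, 7}
Component of 2: {2, 4, 5}

Answer: 2, 4, 5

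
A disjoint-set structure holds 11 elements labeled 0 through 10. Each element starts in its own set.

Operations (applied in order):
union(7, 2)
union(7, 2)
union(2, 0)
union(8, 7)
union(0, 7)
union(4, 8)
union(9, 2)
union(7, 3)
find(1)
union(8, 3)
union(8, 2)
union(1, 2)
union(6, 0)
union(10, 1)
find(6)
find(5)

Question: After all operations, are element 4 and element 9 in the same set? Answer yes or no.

Step 1: union(7, 2) -> merged; set of 7 now {2, 7}
Step 2: union(7, 2) -> already same set; set of 7 now {2, 7}
Step 3: union(2, 0) -> merged; set of 2 now {0, 2, 7}
Step 4: union(8, 7) -> merged; set of 8 now {0, 2, 7, 8}
Step 5: union(0, 7) -> already same set; set of 0 now {0, 2, 7, 8}
Step 6: union(4, 8) -> merged; set of 4 now {0, 2, 4, 7, 8}
Step 7: union(9, 2) -> merged; set of 9 now {0, 2, 4, 7, 8, 9}
Step 8: union(7, 3) -> merged; set of 7 now {0, 2, 3, 4, 7, 8, 9}
Step 9: find(1) -> no change; set of 1 is {1}
Step 10: union(8, 3) -> already same set; set of 8 now {0, 2, 3, 4, 7, 8, 9}
Step 11: union(8, 2) -> already same set; set of 8 now {0, 2, 3, 4, 7, 8, 9}
Step 12: union(1, 2) -> merged; set of 1 now {0, 1, 2, 3, 4, 7, 8, 9}
Step 13: union(6, 0) -> merged; set of 6 now {0, 1, 2, 3, 4, 6, 7, 8, 9}
Step 14: union(10, 1) -> merged; set of 10 now {0, 1, 2, 3, 4, 6, 7, 8, 9, 10}
Step 15: find(6) -> no change; set of 6 is {0, 1, 2, 3, 4, 6, 7, 8, 9, 10}
Step 16: find(5) -> no change; set of 5 is {5}
Set of 4: {0, 1, 2, 3, 4, 6, 7, 8, 9, 10}; 9 is a member.

Answer: yes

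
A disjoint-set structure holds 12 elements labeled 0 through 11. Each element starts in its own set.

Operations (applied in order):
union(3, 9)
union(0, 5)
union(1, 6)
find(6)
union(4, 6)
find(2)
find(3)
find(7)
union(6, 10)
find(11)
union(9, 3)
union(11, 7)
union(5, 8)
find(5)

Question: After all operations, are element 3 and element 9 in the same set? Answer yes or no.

Answer: yes

Derivation:
Step 1: union(3, 9) -> merged; set of 3 now {3, 9}
Step 2: union(0, 5) -> merged; set of 0 now {0, 5}
Step 3: union(1, 6) -> merged; set of 1 now {1, 6}
Step 4: find(6) -> no change; set of 6 is {1, 6}
Step 5: union(4, 6) -> merged; set of 4 now {1, 4, 6}
Step 6: find(2) -> no change; set of 2 is {2}
Step 7: find(3) -> no change; set of 3 is {3, 9}
Step 8: find(7) -> no change; set of 7 is {7}
Step 9: union(6, 10) -> merged; set of 6 now {1, 4, 6, 10}
Step 10: find(11) -> no change; set of 11 is {11}
Step 11: union(9, 3) -> already same set; set of 9 now {3, 9}
Step 12: union(11, 7) -> merged; set of 11 now {7, 11}
Step 13: union(5, 8) -> merged; set of 5 now {0, 5, 8}
Step 14: find(5) -> no change; set of 5 is {0, 5, 8}
Set of 3: {3, 9}; 9 is a member.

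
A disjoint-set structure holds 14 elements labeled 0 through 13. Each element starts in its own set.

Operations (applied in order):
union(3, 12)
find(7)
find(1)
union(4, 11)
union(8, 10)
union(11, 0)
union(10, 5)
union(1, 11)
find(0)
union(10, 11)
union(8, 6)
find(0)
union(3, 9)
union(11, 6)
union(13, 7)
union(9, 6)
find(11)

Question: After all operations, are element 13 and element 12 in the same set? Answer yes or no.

Answer: no

Derivation:
Step 1: union(3, 12) -> merged; set of 3 now {3, 12}
Step 2: find(7) -> no change; set of 7 is {7}
Step 3: find(1) -> no change; set of 1 is {1}
Step 4: union(4, 11) -> merged; set of 4 now {4, 11}
Step 5: union(8, 10) -> merged; set of 8 now {8, 10}
Step 6: union(11, 0) -> merged; set of 11 now {0, 4, 11}
Step 7: union(10, 5) -> merged; set of 10 now {5, 8, 10}
Step 8: union(1, 11) -> merged; set of 1 now {0, 1, 4, 11}
Step 9: find(0) -> no change; set of 0 is {0, 1, 4, 11}
Step 10: union(10, 11) -> merged; set of 10 now {0, 1, 4, 5, 8, 10, 11}
Step 11: union(8, 6) -> merged; set of 8 now {0, 1, 4, 5, 6, 8, 10, 11}
Step 12: find(0) -> no change; set of 0 is {0, 1, 4, 5, 6, 8, 10, 11}
Step 13: union(3, 9) -> merged; set of 3 now {3, 9, 12}
Step 14: union(11, 6) -> already same set; set of 11 now {0, 1, 4, 5, 6, 8, 10, 11}
Step 15: union(13, 7) -> merged; set of 13 now {7, 13}
Step 16: union(9, 6) -> merged; set of 9 now {0, 1, 3, 4, 5, 6, 8, 9, 10, 11, 12}
Step 17: find(11) -> no change; set of 11 is {0, 1, 3, 4, 5, 6, 8, 9, 10, 11, 12}
Set of 13: {7, 13}; 12 is not a member.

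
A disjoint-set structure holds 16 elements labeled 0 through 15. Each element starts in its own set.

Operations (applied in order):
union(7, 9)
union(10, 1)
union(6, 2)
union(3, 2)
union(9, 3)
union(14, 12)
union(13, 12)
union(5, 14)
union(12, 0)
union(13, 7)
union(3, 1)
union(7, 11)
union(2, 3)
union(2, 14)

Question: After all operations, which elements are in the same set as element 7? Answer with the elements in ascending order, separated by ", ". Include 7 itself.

Answer: 0, 1, 2, 3, 5, 6, 7, 9, 10, 11, 12, 13, 14

Derivation:
Step 1: union(7, 9) -> merged; set of 7 now {7, 9}
Step 2: union(10, 1) -> merged; set of 10 now {1, 10}
Step 3: union(6, 2) -> merged; set of 6 now {2, 6}
Step 4: union(3, 2) -> merged; set of 3 now {2, 3, 6}
Step 5: union(9, 3) -> merged; set of 9 now {2, 3, 6, 7, 9}
Step 6: union(14, 12) -> merged; set of 14 now {12, 14}
Step 7: union(13, 12) -> merged; set of 13 now {12, 13, 14}
Step 8: union(5, 14) -> merged; set of 5 now {5, 12, 13, 14}
Step 9: union(12, 0) -> merged; set of 12 now {0, 5, 12, 13, 14}
Step 10: union(13, 7) -> merged; set of 13 now {0, 2, 3, 5, 6, 7, 9, 12, 13, 14}
Step 11: union(3, 1) -> merged; set of 3 now {0, 1, 2, 3, 5, 6, 7, 9, 10, 12, 13, 14}
Step 12: union(7, 11) -> merged; set of 7 now {0, 1, 2, 3, 5, 6, 7, 9, 10, 11, 12, 13, 14}
Step 13: union(2, 3) -> already same set; set of 2 now {0, 1, 2, 3, 5, 6, 7, 9, 10, 11, 12, 13, 14}
Step 14: union(2, 14) -> already same set; set of 2 now {0, 1, 2, 3, 5, 6, 7, 9, 10, 11, 12, 13, 14}
Component of 7: {0, 1, 2, 3, 5, 6, 7, 9, 10, 11, 12, 13, 14}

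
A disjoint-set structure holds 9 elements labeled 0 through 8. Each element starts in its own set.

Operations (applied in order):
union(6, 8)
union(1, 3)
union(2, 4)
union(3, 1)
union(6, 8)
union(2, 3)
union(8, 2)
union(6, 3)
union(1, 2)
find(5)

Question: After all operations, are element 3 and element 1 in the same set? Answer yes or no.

Answer: yes

Derivation:
Step 1: union(6, 8) -> merged; set of 6 now {6, 8}
Step 2: union(1, 3) -> merged; set of 1 now {1, 3}
Step 3: union(2, 4) -> merged; set of 2 now {2, 4}
Step 4: union(3, 1) -> already same set; set of 3 now {1, 3}
Step 5: union(6, 8) -> already same set; set of 6 now {6, 8}
Step 6: union(2, 3) -> merged; set of 2 now {1, 2, 3, 4}
Step 7: union(8, 2) -> merged; set of 8 now {1, 2, 3, 4, 6, 8}
Step 8: union(6, 3) -> already same set; set of 6 now {1, 2, 3, 4, 6, 8}
Step 9: union(1, 2) -> already same set; set of 1 now {1, 2, 3, 4, 6, 8}
Step 10: find(5) -> no change; set of 5 is {5}
Set of 3: {1, 2, 3, 4, 6, 8}; 1 is a member.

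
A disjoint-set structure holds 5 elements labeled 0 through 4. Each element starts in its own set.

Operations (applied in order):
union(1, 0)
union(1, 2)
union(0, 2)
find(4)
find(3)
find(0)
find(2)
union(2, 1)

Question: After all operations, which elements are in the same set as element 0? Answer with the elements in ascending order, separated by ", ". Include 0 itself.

Step 1: union(1, 0) -> merged; set of 1 now {0, 1}
Step 2: union(1, 2) -> merged; set of 1 now {0, 1, 2}
Step 3: union(0, 2) -> already same set; set of 0 now {0, 1, 2}
Step 4: find(4) -> no change; set of 4 is {4}
Step 5: find(3) -> no change; set of 3 is {3}
Step 6: find(0) -> no change; set of 0 is {0, 1, 2}
Step 7: find(2) -> no change; set of 2 is {0, 1, 2}
Step 8: union(2, 1) -> already same set; set of 2 now {0, 1, 2}
Component of 0: {0, 1, 2}

Answer: 0, 1, 2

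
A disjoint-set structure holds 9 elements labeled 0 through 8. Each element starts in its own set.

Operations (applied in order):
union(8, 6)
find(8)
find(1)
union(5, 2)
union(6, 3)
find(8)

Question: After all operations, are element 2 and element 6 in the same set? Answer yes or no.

Step 1: union(8, 6) -> merged; set of 8 now {6, 8}
Step 2: find(8) -> no change; set of 8 is {6, 8}
Step 3: find(1) -> no change; set of 1 is {1}
Step 4: union(5, 2) -> merged; set of 5 now {2, 5}
Step 5: union(6, 3) -> merged; set of 6 now {3, 6, 8}
Step 6: find(8) -> no change; set of 8 is {3, 6, 8}
Set of 2: {2, 5}; 6 is not a member.

Answer: no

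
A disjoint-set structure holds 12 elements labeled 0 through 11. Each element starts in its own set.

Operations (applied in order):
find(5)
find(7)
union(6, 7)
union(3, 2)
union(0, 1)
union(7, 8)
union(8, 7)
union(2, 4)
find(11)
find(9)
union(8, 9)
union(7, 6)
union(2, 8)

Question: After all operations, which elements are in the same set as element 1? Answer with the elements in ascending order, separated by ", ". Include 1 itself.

Step 1: find(5) -> no change; set of 5 is {5}
Step 2: find(7) -> no change; set of 7 is {7}
Step 3: union(6, 7) -> merged; set of 6 now {6, 7}
Step 4: union(3, 2) -> merged; set of 3 now {2, 3}
Step 5: union(0, 1) -> merged; set of 0 now {0, 1}
Step 6: union(7, 8) -> merged; set of 7 now {6, 7, 8}
Step 7: union(8, 7) -> already same set; set of 8 now {6, 7, 8}
Step 8: union(2, 4) -> merged; set of 2 now {2, 3, 4}
Step 9: find(11) -> no change; set of 11 is {11}
Step 10: find(9) -> no change; set of 9 is {9}
Step 11: union(8, 9) -> merged; set of 8 now {6, 7, 8, 9}
Step 12: union(7, 6) -> already same set; set of 7 now {6, 7, 8, 9}
Step 13: union(2, 8) -> merged; set of 2 now {2, 3, 4, 6, 7, 8, 9}
Component of 1: {0, 1}

Answer: 0, 1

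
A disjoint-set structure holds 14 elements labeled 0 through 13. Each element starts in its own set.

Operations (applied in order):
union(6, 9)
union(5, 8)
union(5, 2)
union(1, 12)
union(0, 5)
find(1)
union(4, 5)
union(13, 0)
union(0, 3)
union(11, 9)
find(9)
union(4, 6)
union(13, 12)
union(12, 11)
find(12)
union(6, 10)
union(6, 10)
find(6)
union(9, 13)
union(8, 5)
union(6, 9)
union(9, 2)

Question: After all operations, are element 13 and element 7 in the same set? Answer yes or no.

Step 1: union(6, 9) -> merged; set of 6 now {6, 9}
Step 2: union(5, 8) -> merged; set of 5 now {5, 8}
Step 3: union(5, 2) -> merged; set of 5 now {2, 5, 8}
Step 4: union(1, 12) -> merged; set of 1 now {1, 12}
Step 5: union(0, 5) -> merged; set of 0 now {0, 2, 5, 8}
Step 6: find(1) -> no change; set of 1 is {1, 12}
Step 7: union(4, 5) -> merged; set of 4 now {0, 2, 4, 5, 8}
Step 8: union(13, 0) -> merged; set of 13 now {0, 2, 4, 5, 8, 13}
Step 9: union(0, 3) -> merged; set of 0 now {0, 2, 3, 4, 5, 8, 13}
Step 10: union(11, 9) -> merged; set of 11 now {6, 9, 11}
Step 11: find(9) -> no change; set of 9 is {6, 9, 11}
Step 12: union(4, 6) -> merged; set of 4 now {0, 2, 3, 4, 5, 6, 8, 9, 11, 13}
Step 13: union(13, 12) -> merged; set of 13 now {0, 1, 2, 3, 4, 5, 6, 8, 9, 11, 12, 13}
Step 14: union(12, 11) -> already same set; set of 12 now {0, 1, 2, 3, 4, 5, 6, 8, 9, 11, 12, 13}
Step 15: find(12) -> no change; set of 12 is {0, 1, 2, 3, 4, 5, 6, 8, 9, 11, 12, 13}
Step 16: union(6, 10) -> merged; set of 6 now {0, 1, 2, 3, 4, 5, 6, 8, 9, 10, 11, 12, 13}
Step 17: union(6, 10) -> already same set; set of 6 now {0, 1, 2, 3, 4, 5, 6, 8, 9, 10, 11, 12, 13}
Step 18: find(6) -> no change; set of 6 is {0, 1, 2, 3, 4, 5, 6, 8, 9, 10, 11, 12, 13}
Step 19: union(9, 13) -> already same set; set of 9 now {0, 1, 2, 3, 4, 5, 6, 8, 9, 10, 11, 12, 13}
Step 20: union(8, 5) -> already same set; set of 8 now {0, 1, 2, 3, 4, 5, 6, 8, 9, 10, 11, 12, 13}
Step 21: union(6, 9) -> already same set; set of 6 now {0, 1, 2, 3, 4, 5, 6, 8, 9, 10, 11, 12, 13}
Step 22: union(9, 2) -> already same set; set of 9 now {0, 1, 2, 3, 4, 5, 6, 8, 9, 10, 11, 12, 13}
Set of 13: {0, 1, 2, 3, 4, 5, 6, 8, 9, 10, 11, 12, 13}; 7 is not a member.

Answer: no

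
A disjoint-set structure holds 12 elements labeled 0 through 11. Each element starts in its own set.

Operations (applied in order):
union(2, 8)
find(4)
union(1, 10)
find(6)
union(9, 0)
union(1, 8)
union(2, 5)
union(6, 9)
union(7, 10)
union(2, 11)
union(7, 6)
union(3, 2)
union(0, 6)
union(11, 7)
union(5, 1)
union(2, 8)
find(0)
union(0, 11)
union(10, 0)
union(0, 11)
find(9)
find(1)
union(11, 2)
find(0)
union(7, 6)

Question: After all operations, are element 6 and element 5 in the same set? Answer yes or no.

Answer: yes

Derivation:
Step 1: union(2, 8) -> merged; set of 2 now {2, 8}
Step 2: find(4) -> no change; set of 4 is {4}
Step 3: union(1, 10) -> merged; set of 1 now {1, 10}
Step 4: find(6) -> no change; set of 6 is {6}
Step 5: union(9, 0) -> merged; set of 9 now {0, 9}
Step 6: union(1, 8) -> merged; set of 1 now {1, 2, 8, 10}
Step 7: union(2, 5) -> merged; set of 2 now {1, 2, 5, 8, 10}
Step 8: union(6, 9) -> merged; set of 6 now {0, 6, 9}
Step 9: union(7, 10) -> merged; set of 7 now {1, 2, 5, 7, 8, 10}
Step 10: union(2, 11) -> merged; set of 2 now {1, 2, 5, 7, 8, 10, 11}
Step 11: union(7, 6) -> merged; set of 7 now {0, 1, 2, 5, 6, 7, 8, 9, 10, 11}
Step 12: union(3, 2) -> merged; set of 3 now {0, 1, 2, 3, 5, 6, 7, 8, 9, 10, 11}
Step 13: union(0, 6) -> already same set; set of 0 now {0, 1, 2, 3, 5, 6, 7, 8, 9, 10, 11}
Step 14: union(11, 7) -> already same set; set of 11 now {0, 1, 2, 3, 5, 6, 7, 8, 9, 10, 11}
Step 15: union(5, 1) -> already same set; set of 5 now {0, 1, 2, 3, 5, 6, 7, 8, 9, 10, 11}
Step 16: union(2, 8) -> already same set; set of 2 now {0, 1, 2, 3, 5, 6, 7, 8, 9, 10, 11}
Step 17: find(0) -> no change; set of 0 is {0, 1, 2, 3, 5, 6, 7, 8, 9, 10, 11}
Step 18: union(0, 11) -> already same set; set of 0 now {0, 1, 2, 3, 5, 6, 7, 8, 9, 10, 11}
Step 19: union(10, 0) -> already same set; set of 10 now {0, 1, 2, 3, 5, 6, 7, 8, 9, 10, 11}
Step 20: union(0, 11) -> already same set; set of 0 now {0, 1, 2, 3, 5, 6, 7, 8, 9, 10, 11}
Step 21: find(9) -> no change; set of 9 is {0, 1, 2, 3, 5, 6, 7, 8, 9, 10, 11}
Step 22: find(1) -> no change; set of 1 is {0, 1, 2, 3, 5, 6, 7, 8, 9, 10, 11}
Step 23: union(11, 2) -> already same set; set of 11 now {0, 1, 2, 3, 5, 6, 7, 8, 9, 10, 11}
Step 24: find(0) -> no change; set of 0 is {0, 1, 2, 3, 5, 6, 7, 8, 9, 10, 11}
Step 25: union(7, 6) -> already same set; set of 7 now {0, 1, 2, 3, 5, 6, 7, 8, 9, 10, 11}
Set of 6: {0, 1, 2, 3, 5, 6, 7, 8, 9, 10, 11}; 5 is a member.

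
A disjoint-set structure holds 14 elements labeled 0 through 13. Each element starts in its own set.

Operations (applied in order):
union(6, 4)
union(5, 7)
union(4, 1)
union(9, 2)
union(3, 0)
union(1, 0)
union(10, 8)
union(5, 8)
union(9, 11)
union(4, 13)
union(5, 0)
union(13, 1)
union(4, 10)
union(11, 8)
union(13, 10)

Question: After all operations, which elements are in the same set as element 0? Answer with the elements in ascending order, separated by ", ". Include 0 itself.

Step 1: union(6, 4) -> merged; set of 6 now {4, 6}
Step 2: union(5, 7) -> merged; set of 5 now {5, 7}
Step 3: union(4, 1) -> merged; set of 4 now {1, 4, 6}
Step 4: union(9, 2) -> merged; set of 9 now {2, 9}
Step 5: union(3, 0) -> merged; set of 3 now {0, 3}
Step 6: union(1, 0) -> merged; set of 1 now {0, 1, 3, 4, 6}
Step 7: union(10, 8) -> merged; set of 10 now {8, 10}
Step 8: union(5, 8) -> merged; set of 5 now {5, 7, 8, 10}
Step 9: union(9, 11) -> merged; set of 9 now {2, 9, 11}
Step 10: union(4, 13) -> merged; set of 4 now {0, 1, 3, 4, 6, 13}
Step 11: union(5, 0) -> merged; set of 5 now {0, 1, 3, 4, 5, 6, 7, 8, 10, 13}
Step 12: union(13, 1) -> already same set; set of 13 now {0, 1, 3, 4, 5, 6, 7, 8, 10, 13}
Step 13: union(4, 10) -> already same set; set of 4 now {0, 1, 3, 4, 5, 6, 7, 8, 10, 13}
Step 14: union(11, 8) -> merged; set of 11 now {0, 1, 2, 3, 4, 5, 6, 7, 8, 9, 10, 11, 13}
Step 15: union(13, 10) -> already same set; set of 13 now {0, 1, 2, 3, 4, 5, 6, 7, 8, 9, 10, 11, 13}
Component of 0: {0, 1, 2, 3, 4, 5, 6, 7, 8, 9, 10, 11, 13}

Answer: 0, 1, 2, 3, 4, 5, 6, 7, 8, 9, 10, 11, 13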